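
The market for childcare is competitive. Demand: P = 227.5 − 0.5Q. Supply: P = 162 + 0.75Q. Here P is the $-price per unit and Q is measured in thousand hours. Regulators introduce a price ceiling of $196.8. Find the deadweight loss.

$22.50 thousand

Competitive equilibrium: 227.5 − 0.5Q = 162 + 0.75Q → Q* = 52.4, P* = 201.3.
At the ceiling P = 196.8, quantity supplied = (196.8 − 162)/0.75 = 46.4.
Willingness to pay at Q' = 46.4: 227.5 − 0.5·46.4 = 204.3.
ΔQ = 52.4 − 46.4 = 6; wedge = 204.3 − 196.8 = 7.5.
Deadweight loss = ½ × 6 × 7.5 = $22.50 thousand.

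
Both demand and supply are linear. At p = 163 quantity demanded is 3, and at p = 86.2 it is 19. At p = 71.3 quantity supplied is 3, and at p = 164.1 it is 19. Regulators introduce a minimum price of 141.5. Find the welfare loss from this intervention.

92.24

Demand slope = (86.2 − 163)/(19 − 3) = −4.8, so p = 177.4 − 4.8q.
Supply slope = (164.1 − 71.3)/(19 − 3) = 5.8, so p = 53.9 + 5.8q.
Competitive equilibrium: 177.4 − 4.8q = 53.9 + 5.8q → q* = 11.6509, p* = 121.4755.
At the floor p = 141.5, quantity demanded = (177.4 − 141.5)/4.8 = 7.4792.
Sellers' marginal cost at q' = 7.4792: 53.9 + 5.8·7.4792 = 97.2794.
Δq = 11.6509 − 7.4792 = 4.1717; wedge = 141.5 − 97.2794 = 44.2206.
DWL = ½ × 4.1717 × 44.2206 = 92.24.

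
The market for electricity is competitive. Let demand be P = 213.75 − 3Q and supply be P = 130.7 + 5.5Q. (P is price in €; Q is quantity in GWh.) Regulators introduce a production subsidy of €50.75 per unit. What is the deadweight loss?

Competitive equilibrium: 213.75 − 3Q = 130.7 + 5.5Q → Q* = 9.7706, P* = 184.4382.
The subsidy lowers effective supply by 50.75: P = 79.95 + 5.5Q.
New quantity: 213.75 − 3Q = 79.95 + 5.5Q → Q' = 15.7412.
Overproduction ΔQ = 15.7412 − 9.7706 = 5.9706; wedge = subsidy = 50.75.
Welfare loss = ½ × 5.9706 × 50.75 = €151.50.

€151.50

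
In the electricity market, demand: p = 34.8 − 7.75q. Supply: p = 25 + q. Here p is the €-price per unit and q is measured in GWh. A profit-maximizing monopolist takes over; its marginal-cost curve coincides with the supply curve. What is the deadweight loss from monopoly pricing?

€1.21

Competitive equilibrium: 34.8 − 7.75q = 25 + q → q* = 1.12, p* = 26.12.
Marginal revenue: MR = 34.8 − 15.5q. Set MR = MC: 34.8 − 15.5q = 25 + q → q_m = 0.5939.
Price p_m = 34.8 − 7.75·0.5939 = 30.1973; MC(q_m) = 25 + 1·0.5939 = 25.5939.
Competitive q* = 1.12, so Δq = 0.5261; wedge = 30.1973 − 25.5939 = 4.6034.
DWL = ½ × 0.5261 × 4.6034 = €1.21.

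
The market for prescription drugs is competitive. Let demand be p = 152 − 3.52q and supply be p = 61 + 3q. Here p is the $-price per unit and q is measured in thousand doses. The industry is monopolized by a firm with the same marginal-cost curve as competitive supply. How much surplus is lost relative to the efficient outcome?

$78.06 thousand

Competitive equilibrium: 152 − 3.52q = 61 + 3q → q* = 13.9571, p* = 102.8712.
Marginal revenue: MR = 152 − 7.04q. Set MR = MC: 152 − 7.04q = 61 + 3q → q_m = 9.0637.
Price p_m = 152 − 3.52·9.0637 = 120.0958; MC(q_m) = 61 + 3·9.0637 = 88.1911.
Competitive q* = 13.9571, so Δq = 4.8934; wedge = 120.0958 − 88.1911 = 31.9047.
The triangle = ½ × 4.8934 × 31.9047 = $78.06 thousand.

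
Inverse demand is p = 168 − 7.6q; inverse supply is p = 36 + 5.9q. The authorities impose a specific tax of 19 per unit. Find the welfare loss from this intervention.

13.37

Competitive equilibrium: 168 − 7.6q = 36 + 5.9q → q* = 9.7778, p* = 93.6889.
With the tax, the buyer price exceeds the seller price by 19: (168 − 7.6q) − (36 + 5.9q) = 19 → q' = 8.3704.
Δq = 9.7778 − 8.3704 = 1.4074; the wedge equals the tax, 19.
DWL = ½ × 1.4074 × 19 = 13.37.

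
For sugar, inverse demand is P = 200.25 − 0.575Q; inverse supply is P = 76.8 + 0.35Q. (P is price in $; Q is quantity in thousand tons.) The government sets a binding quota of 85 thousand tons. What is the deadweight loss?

Competitive equilibrium: 200.25 − 0.575Q = 76.8 + 0.35Q → Q* = 133.4595, P* = 123.5108.
At Q = 85: demand price = 200.25 − 0.575·85 = 151.375; supply price = 76.8 + 0.35·85 = 106.55.
ΔQ = 133.4595 − 85 = 48.4595; wedge = 151.375 − 106.55 = 44.825.
Deadweight loss = ½ × 48.4595 × 44.825 = $1086.10 thousand.

$1086.10 thousand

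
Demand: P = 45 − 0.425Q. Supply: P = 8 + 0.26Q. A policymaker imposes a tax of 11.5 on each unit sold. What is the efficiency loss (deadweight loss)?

96.53

Competitive equilibrium: 45 − 0.425Q = 8 + 0.26Q → Q* = 54.0146, P* = 22.0438.
With the tax, the buyer price exceeds the seller price by 11.5: (45 − 0.425Q) − (8 + 0.26Q) = 11.5 → Q' = 37.2263.
ΔQ = 54.0146 − 37.2263 = 16.7883; the wedge equals the tax, 11.5.
The triangle = ½ × 16.7883 × 11.5 = 96.53.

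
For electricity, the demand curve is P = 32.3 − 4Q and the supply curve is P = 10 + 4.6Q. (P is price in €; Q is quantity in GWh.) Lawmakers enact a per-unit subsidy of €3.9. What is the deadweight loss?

Competitive equilibrium: 32.3 − 4Q = 10 + 4.6Q → Q* = 2.593, P* = 21.9279.
The subsidy lowers effective supply by 3.9: P = 6.1 + 4.6Q.
New quantity: 32.3 − 4Q = 6.1 + 4.6Q → Q' = 3.0465.
Overproduction ΔQ = 3.0465 − 2.593 = 0.4535; wedge = subsidy = 3.9.
Deadweight loss = ½ × 0.4535 × 3.9 = €0.88.

€0.88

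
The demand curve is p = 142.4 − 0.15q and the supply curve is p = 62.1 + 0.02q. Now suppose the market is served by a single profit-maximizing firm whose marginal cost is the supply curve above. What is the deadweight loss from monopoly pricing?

Competitive equilibrium: 142.4 − 0.15q = 62.1 + 0.02q → q* = 472.35294, p* = 71.54706.
Marginal revenue: MR = 142.4 − 0.3q. Set MR = MC: 142.4 − 0.3q = 62.1 + 0.02q → q_m = 250.9375.
Price p_m = 142.4 − 0.15·250.9375 = 104.75938; MC(q_m) = 62.1 + 0.02·250.9375 = 67.11875.
Competitive q* = 472.35294, so Δq = 221.41544; wedge = 104.75938 − 67.11875 = 37.64063.
Deadweight loss = ½ × 221.41544 × 37.64063 = 4167.11.

4167.11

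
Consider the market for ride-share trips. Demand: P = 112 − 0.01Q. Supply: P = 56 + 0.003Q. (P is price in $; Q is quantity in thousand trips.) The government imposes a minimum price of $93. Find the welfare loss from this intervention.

$37680.38 thousand

Competitive equilibrium: 112 − 0.01Q = 56 + 0.003Q → Q* = 4307.6923, P* = 68.9231.
At the floor P = 93, quantity demanded = (112 − 93)/0.01 = 1900.
Sellers' marginal cost at Q' = 1900: 56 + 0.003·1900 = 61.7.
ΔQ = 4307.6923 − 1900 = 2407.6923; wedge = 93 − 61.7 = 31.3.
Welfare loss = ½ × 2407.6923 × 31.3 = $37680.38 thousand.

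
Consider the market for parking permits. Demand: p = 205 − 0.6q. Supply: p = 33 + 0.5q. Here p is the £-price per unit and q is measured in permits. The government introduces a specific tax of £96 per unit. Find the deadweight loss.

£4189.09

Competitive equilibrium: 205 − 0.6q = 33 + 0.5q → q* = 156.3636, p* = 111.1818.
With the tax, the buyer price exceeds the seller price by 96: (205 − 0.6q) − (33 + 0.5q) = 96 → q' = 69.0909.
Δq = 156.3636 − 69.0909 = 87.2727; the wedge equals the tax, 96.
The triangle = ½ × 87.2727 × 96 = £4189.09.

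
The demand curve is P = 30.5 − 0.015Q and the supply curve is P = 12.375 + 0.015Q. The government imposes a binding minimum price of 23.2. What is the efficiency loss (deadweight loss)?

Competitive equilibrium: 30.5 − 0.015Q = 12.375 + 0.015Q → Q* = 604.1667, P* = 21.4375.
At the floor P = 23.2, quantity demanded = (30.5 − 23.2)/0.015 = 486.6667.
Sellers' marginal cost at Q' = 486.6667: 12.375 + 0.015·486.6667 = 19.675.
ΔQ = 604.1667 − 486.6667 = 117.5; wedge = 23.2 − 19.675 = 3.525.
Welfare loss = ½ × 117.5 × 3.525 = 207.09.

207.09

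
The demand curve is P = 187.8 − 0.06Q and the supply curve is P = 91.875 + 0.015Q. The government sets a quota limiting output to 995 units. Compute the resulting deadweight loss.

3024.60

Competitive equilibrium: 187.8 − 0.06Q = 91.875 + 0.015Q → Q* = 1279, P* = 111.06.
At Q = 995: demand price = 187.8 − 0.06·995 = 128.1; supply price = 91.875 + 0.015·995 = 106.8.
ΔQ = 1279 − 995 = 284; wedge = 128.1 − 106.8 = 21.3.
The triangle = ½ × 284 × 21.3 = 3024.60.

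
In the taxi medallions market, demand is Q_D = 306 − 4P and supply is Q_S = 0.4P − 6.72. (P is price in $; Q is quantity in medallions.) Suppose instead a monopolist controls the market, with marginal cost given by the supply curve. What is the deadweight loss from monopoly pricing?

$4.50

In inverse form: demand P = 76.5 − 0.25Q, supply P = 16.8 + 2.5Q.
Competitive equilibrium: 76.5 − 0.25Q = 16.8 + 2.5Q → Q* = 21.7091, P* = 71.0727.
Marginal revenue: MR = 76.5 − 0.5Q. Set MR = MC: 76.5 − 0.5Q = 16.8 + 2.5Q → Q_m = 19.9.
Price P_m = 76.5 − 0.25·19.9 = 71.525; MC(Q_m) = 16.8 + 2.5·19.9 = 66.55.
Competitive Q* = 21.7091, so ΔQ = 1.8091; wedge = 71.525 − 66.55 = 4.975.
Welfare loss = ½ × 1.8091 × 4.975 = $4.50.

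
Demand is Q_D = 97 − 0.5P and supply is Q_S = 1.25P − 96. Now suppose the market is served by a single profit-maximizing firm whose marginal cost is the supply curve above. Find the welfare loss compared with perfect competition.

In inverse form: demand P = 194 − 2Q, supply P = 76.8 + 0.8Q.
Competitive equilibrium: 194 − 2Q = 76.8 + 0.8Q → Q* = 41.8571, P* = 110.2857.
Marginal revenue: MR = 194 − 4Q. Set MR = MC: 194 − 4Q = 76.8 + 0.8Q → Q_m = 24.4167.
Price P_m = 194 − 2·24.4167 = 145.1666; MC(Q_m) = 76.8 + 0.8·24.4167 = 96.3334.
Competitive Q* = 41.8571, so ΔQ = 17.4404; wedge = 145.1666 − 96.3334 = 48.8332.
Deadweight loss = ½ × 17.4404 × 48.8332 = 425.84.

425.84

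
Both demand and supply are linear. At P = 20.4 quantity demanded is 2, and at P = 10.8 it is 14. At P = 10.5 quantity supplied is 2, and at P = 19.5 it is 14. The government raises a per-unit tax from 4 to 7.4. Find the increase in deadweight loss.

Demand slope = (10.8 − 20.4)/(14 − 2) = −0.8, so P = 22 − 0.8Q.
Supply slope = (19.5 − 10.5)/(14 − 2) = 0.75, so P = 9 + 0.75Q.
Competitive equilibrium: 22 − 0.8Q = 9 + 0.75Q → Q* = 8.3871, P* = 15.2903.
For a per-unit tax t: ΔQ = t/1.55, so DWL = ½·t·(t/1.55) = t²/3.1.
At t = 4: DWL = 5.161. At t = 7.4: DWL = 17.665.
Increase = 17.665 − 5.161 = 12.50.

12.50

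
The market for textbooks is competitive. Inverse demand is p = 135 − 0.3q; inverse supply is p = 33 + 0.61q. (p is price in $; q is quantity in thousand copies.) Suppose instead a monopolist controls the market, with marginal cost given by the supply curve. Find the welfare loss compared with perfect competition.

Competitive equilibrium: 135 − 0.3q = 33 + 0.61q → q* = 112.0879, p* = 101.3736.
Marginal revenue: MR = 135 − 0.6q. Set MR = MC: 135 − 0.6q = 33 + 0.61q → q_m = 84.2975.
Price p_m = 135 − 0.3·84.2975 = 109.7108; MC(q_m) = 33 + 0.61·84.2975 = 84.4215.
Competitive q* = 112.0879, so Δq = 27.7904; wedge = 109.7108 − 84.4215 = 25.2893.
The triangle = ½ × 27.7904 × 25.2893 = $351.40 thousand.

$351.40 thousand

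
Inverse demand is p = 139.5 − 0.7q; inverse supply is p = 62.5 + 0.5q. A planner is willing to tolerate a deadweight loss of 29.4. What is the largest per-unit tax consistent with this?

Competitive equilibrium: 139.5 − 0.7q = 62.5 + 0.5q → q* = 64.1667, p* = 94.5833.
A tax t gives Δq = t/1.2 and wedge t, so DWL = t²/2.4.
t²/2.4 = 29.4 → t² = 70.56 → t = 8.4.

8.4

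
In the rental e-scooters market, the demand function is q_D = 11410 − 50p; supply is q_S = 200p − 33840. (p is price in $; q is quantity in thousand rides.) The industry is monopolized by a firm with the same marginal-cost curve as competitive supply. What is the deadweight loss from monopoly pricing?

$13752.10 thousand

In inverse form: demand p = 228.2 − 0.02q, supply p = 169.2 + 0.005q.
Competitive equilibrium: 228.2 − 0.02q = 169.2 + 0.005q → q* = 2360, p* = 181.
Marginal revenue: MR = 228.2 − 0.04q. Set MR = MC: 228.2 − 0.04q = 169.2 + 0.005q → q_m = 1311.11111.
Price p_m = 228.2 − 0.02·1311.11111 = 201.97778; MC(q_m) = 169.2 + 0.005·1311.11111 = 175.75556.
Competitive q* = 2360, so Δq = 1048.88889; wedge = 201.97778 − 175.75556 = 26.22222.
The triangle = ½ × 1048.88889 × 26.22222 = $13752.10 thousand.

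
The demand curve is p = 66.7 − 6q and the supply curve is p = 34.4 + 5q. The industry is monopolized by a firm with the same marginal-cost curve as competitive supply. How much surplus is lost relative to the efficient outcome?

5.91

Competitive equilibrium: 66.7 − 6q = 34.4 + 5q → q* = 2.9364, p* = 49.0818.
Marginal revenue: MR = 66.7 − 12q. Set MR = MC: 66.7 − 12q = 34.4 + 5q → q_m = 1.9.
Price p_m = 66.7 − 6·1.9 = 55.3; MC(q_m) = 34.4 + 5·1.9 = 43.9.
Competitive q* = 2.9364, so Δq = 1.0364; wedge = 55.3 − 43.9 = 11.4.
Welfare loss = ½ × 1.0364 × 11.4 = 5.91.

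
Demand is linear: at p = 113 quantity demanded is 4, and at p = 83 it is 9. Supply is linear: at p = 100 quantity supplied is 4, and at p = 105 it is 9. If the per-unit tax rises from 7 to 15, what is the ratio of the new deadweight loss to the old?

4.592

Demand slope = (83 − 113)/(9 − 4) = −6, so p = 137 − 6q.
Supply slope = (105 − 100)/(9 − 4) = 1, so p = 96 + q.
Competitive equilibrium: 137 − 6q = 96 + q → q* = 5.8571, p* = 101.8571.
For a per-unit tax t: Δq = t/7, so DWL = ½·t·(t/7) = t²/14.
At t = 7: DWL = 3.5. At t = 15: DWL = 16.071.
Ratio = (15/7)² = 4.592.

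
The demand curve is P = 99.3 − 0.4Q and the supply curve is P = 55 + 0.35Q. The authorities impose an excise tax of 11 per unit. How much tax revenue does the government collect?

488.40

Competitive equilibrium: 99.3 − 0.4Q = 55 + 0.35Q → Q* = 59.0667, P* = 75.6733.
With the tax, the buyer price exceeds the seller price by 11: (99.3 − 0.4Q) − (55 + 0.35Q) = 11 → Q' = 44.4.
Tax revenue = 11 × 44.4 = 488.40.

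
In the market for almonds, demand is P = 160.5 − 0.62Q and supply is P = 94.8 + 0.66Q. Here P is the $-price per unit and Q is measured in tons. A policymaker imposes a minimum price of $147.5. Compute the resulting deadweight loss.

$589.92

Competitive equilibrium: 160.5 − 0.62Q = 94.8 + 0.66Q → Q* = 51.3281, P* = 128.6766.
At the floor P = 147.5, quantity demanded = (160.5 − 147.5)/0.62 = 20.9677.
Sellers' marginal cost at Q' = 20.9677: 94.8 + 0.66·20.9677 = 108.6387.
ΔQ = 51.3281 − 20.9677 = 30.3604; wedge = 147.5 − 108.6387 = 38.8613.
DWL = ½ × 30.3604 × 38.8613 = $589.92.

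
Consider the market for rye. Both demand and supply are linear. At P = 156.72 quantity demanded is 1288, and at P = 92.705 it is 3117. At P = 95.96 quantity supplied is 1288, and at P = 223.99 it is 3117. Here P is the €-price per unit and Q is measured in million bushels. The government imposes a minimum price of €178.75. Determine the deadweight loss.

Demand slope = (92.705 − 156.72)/(3117 − 1288) = −0.035, so P = 201.8 − 0.035Q.
Supply slope = (223.99 − 95.96)/(3117 − 1288) = 0.07, so P = 5.8 + 0.07Q.
Competitive equilibrium: 201.8 − 0.035Q = 5.8 + 0.07Q → Q* = 1866.6667, P* = 136.4667.
At the floor P = 178.75, quantity demanded = (201.8 − 178.75)/0.035 = 658.5714.
Sellers' marginal cost at Q' = 658.5714: 5.8 + 0.07·658.5714 = 51.9.
ΔQ = 1866.6667 − 658.5714 = 1208.0953; wedge = 178.75 − 51.9 = 126.85.
Welfare loss = ½ × 1208.0953 × 126.85 = €76623.44 million.

€76623.44 million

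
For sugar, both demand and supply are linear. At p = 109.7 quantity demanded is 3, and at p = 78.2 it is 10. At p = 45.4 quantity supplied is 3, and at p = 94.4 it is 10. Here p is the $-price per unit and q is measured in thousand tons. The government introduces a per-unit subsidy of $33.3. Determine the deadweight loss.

$48.21 thousand

Demand slope = (78.2 − 109.7)/(10 − 3) = −4.5, so p = 123.2 − 4.5q.
Supply slope = (94.4 − 45.4)/(10 − 3) = 7, so p = 24.4 + 7q.
Competitive equilibrium: 123.2 − 4.5q = 24.4 + 7q → q* = 8.5913, p* = 84.5391.
The subsidy lowers effective supply by 33.3: p = 7q − 8.9.
New quantity: 123.2 − 4.5q = 7q − 8.9 → q' = 11.487.
Overproduction Δq = 11.487 − 8.5913 = 2.8957; wedge = subsidy = 33.3.
Deadweight loss = ½ × 2.8957 × 33.3 = $48.21 thousand.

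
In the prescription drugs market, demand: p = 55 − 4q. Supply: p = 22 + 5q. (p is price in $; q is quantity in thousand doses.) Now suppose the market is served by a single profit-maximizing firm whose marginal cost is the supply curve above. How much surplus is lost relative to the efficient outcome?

Competitive equilibrium: 55 − 4q = 22 + 5q → q* = 3.6667, p* = 40.3333.
Marginal revenue: MR = 55 − 8q. Set MR = MC: 55 − 8q = 22 + 5q → q_m = 2.5385.
Price p_m = 55 − 4·2.5385 = 44.846; MC(q_m) = 22 + 5·2.5385 = 34.6925.
Competitive q* = 3.6667, so Δq = 1.1282; wedge = 44.846 − 34.6925 = 10.1535.
The triangle = ½ × 1.1282 × 10.1535 = $5.73 thousand.

$5.73 thousand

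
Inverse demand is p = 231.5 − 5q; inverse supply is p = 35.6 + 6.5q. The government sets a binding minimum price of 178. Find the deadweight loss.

230.74

Competitive equilibrium: 231.5 − 5q = 35.6 + 6.5q → q* = 17.03478, p* = 146.32609.
At the floor p = 178, quantity demanded = (231.5 − 178)/5 = 10.7.
Sellers' marginal cost at q' = 10.7: 35.6 + 6.5·10.7 = 105.15.
Δq = 17.03478 − 10.7 = 6.33478; wedge = 178 − 105.15 = 72.85.
DWL = ½ × 6.33478 × 72.85 = 230.74.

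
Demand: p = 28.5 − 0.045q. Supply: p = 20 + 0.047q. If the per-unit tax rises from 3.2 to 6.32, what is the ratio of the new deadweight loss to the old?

Competitive equilibrium: 28.5 − 0.045q = 20 + 0.047q → q* = 92.3913, p* = 24.3424.
For a per-unit tax t: Δq = t/0.092, so DWL = ½·t·(t/0.092) = t²/0.184.
At t = 3.2: DWL = 55.652. At t = 6.32: DWL = 217.078.
Ratio = (6.32/3.2)² = 3.901.

3.901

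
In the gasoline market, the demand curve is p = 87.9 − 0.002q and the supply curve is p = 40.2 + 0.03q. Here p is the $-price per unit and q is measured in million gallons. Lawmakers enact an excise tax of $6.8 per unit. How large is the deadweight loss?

Competitive equilibrium: 87.9 − 0.002q = 40.2 + 0.03q → q* = 1490.625, p* = 84.9188.
With the tax, the buyer price exceeds the seller price by 6.8: (87.9 − 0.002q) − (40.2 + 0.03q) = 6.8 → q' = 1278.125.
Δq = 1490.625 − 1278.125 = 212.5; the wedge equals the tax, 6.8.
Welfare loss = ½ × 212.5 × 6.8 = $722.50 million.

$722.50 million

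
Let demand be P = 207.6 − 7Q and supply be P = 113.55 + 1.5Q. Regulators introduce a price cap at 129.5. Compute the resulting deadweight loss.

Competitive equilibrium: 207.6 − 7Q = 113.55 + 1.5Q → Q* = 11.0647, P* = 130.1471.
At the ceiling P = 129.5, quantity supplied = (129.5 − 113.55)/1.5 = 10.6333.
Willingness to pay at Q' = 10.6333: 207.6 − 7·10.6333 = 133.1669.
ΔQ = 11.0647 − 10.6333 = 0.4314; wedge = 133.1669 − 129.5 = 3.6669.
Deadweight loss = ½ × 0.4314 × 3.6669 = 0.79.

0.79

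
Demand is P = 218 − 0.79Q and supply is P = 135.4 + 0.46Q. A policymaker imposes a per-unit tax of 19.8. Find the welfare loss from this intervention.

Competitive equilibrium: 218 − 0.79Q = 135.4 + 0.46Q → Q* = 66.08, P* = 165.7968.
With the tax, the buyer price exceeds the seller price by 19.8: (218 − 0.79Q) − (135.4 + 0.46Q) = 19.8 → Q' = 50.24.
ΔQ = 66.08 − 50.24 = 15.84; the wedge equals the tax, 19.8.
DWL = ½ × 15.84 × 19.8 = 156.816.

156.816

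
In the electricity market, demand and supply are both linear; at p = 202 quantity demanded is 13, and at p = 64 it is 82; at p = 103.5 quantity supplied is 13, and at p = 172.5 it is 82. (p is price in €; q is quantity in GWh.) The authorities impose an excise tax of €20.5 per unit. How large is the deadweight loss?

Demand slope = (64 − 202)/(82 − 13) = −2, so p = 228 − 2q.
Supply slope = (172.5 − 103.5)/(82 − 13) = 1, so p = 90.5 + q.
Competitive equilibrium: 228 − 2q = 90.5 + q → q* = 45.8333, p* = 136.3333.
With the tax, the buyer price exceeds the seller price by 20.5: (228 − 2q) − (90.5 + q) = 20.5 → q' = 39.
Δq = 45.8333 − 39 = 6.8333; the wedge equals the tax, 20.5.
DWL = ½ × 6.8333 × 20.5 = €70.04.

€70.04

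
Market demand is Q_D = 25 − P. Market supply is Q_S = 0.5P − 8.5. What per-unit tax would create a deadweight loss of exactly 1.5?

3

In inverse form: demand P = 25 − Q, supply P = 17 + 2Q.
Competitive equilibrium: 25 − Q = 17 + 2Q → Q* = 2.6667, P* = 22.3333.
A tax t gives ΔQ = t/3 and wedge t, so DWL = t²/6.
t²/6 = 1.5 → t² = 9 → t = 3.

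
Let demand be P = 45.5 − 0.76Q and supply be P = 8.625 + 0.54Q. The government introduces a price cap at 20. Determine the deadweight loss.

Competitive equilibrium: 45.5 − 0.76Q = 8.625 + 0.54Q → Q* = 28.3654, P* = 23.9423.
At the ceiling P = 20, quantity supplied = (20 − 8.625)/0.54 = 21.0648.
Willingness to pay at Q' = 21.0648: 45.5 − 0.76·21.0648 = 29.4908.
ΔQ = 28.3654 − 21.0648 = 7.3006; wedge = 29.4908 − 20 = 9.4908.
The triangle = ½ × 7.3006 × 9.4908 = 34.64.

34.64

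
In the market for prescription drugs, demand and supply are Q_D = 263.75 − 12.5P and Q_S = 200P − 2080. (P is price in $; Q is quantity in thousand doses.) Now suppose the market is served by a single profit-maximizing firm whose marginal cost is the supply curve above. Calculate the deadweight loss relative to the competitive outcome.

In inverse form: demand P = 21.1 − 0.08Q, supply P = 10.4 + 0.005Q.
Competitive equilibrium: 21.1 − 0.08Q = 10.4 + 0.005Q → Q* = 125.8824, P* = 11.0294.
Marginal revenue: MR = 21.1 − 0.16Q. Set MR = MC: 21.1 − 0.16Q = 10.4 + 0.005Q → Q_m = 64.8485.
Price P_m = 21.1 − 0.08·64.8485 = 15.9121; MC(Q_m) = 10.4 + 0.005·64.8485 = 10.7242.
Competitive Q* = 125.8824, so ΔQ = 61.0339; wedge = 15.9121 − 10.7242 = 5.1879.
Deadweight loss = ½ × 61.0339 × 5.1879 = $158.32 thousand.

$158.32 thousand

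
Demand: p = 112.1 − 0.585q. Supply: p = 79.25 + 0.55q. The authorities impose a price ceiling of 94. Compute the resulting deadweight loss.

2.56

Competitive equilibrium: 112.1 − 0.585q = 79.25 + 0.55q → q* = 28.9427, p* = 95.1685.
At the ceiling p = 94, quantity supplied = (94 − 79.25)/0.55 = 26.8182.
Willingness to pay at q' = 26.8182: 112.1 − 0.585·26.8182 = 96.4114.
Δq = 28.9427 − 26.8182 = 2.1245; wedge = 96.4114 − 94 = 2.4114.
The triangle = ½ × 2.1245 × 2.4114 = 2.56.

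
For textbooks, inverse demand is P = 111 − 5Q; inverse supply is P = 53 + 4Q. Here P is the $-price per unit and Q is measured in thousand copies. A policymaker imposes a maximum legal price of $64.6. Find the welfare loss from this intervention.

$56.53 thousand

Competitive equilibrium: 111 − 5Q = 53 + 4Q → Q* = 6.4444, P* = 78.7778.
At the ceiling P = 64.6, quantity supplied = (64.6 − 53)/4 = 2.9.
Willingness to pay at Q' = 2.9: 111 − 5·2.9 = 96.5.
ΔQ = 6.4444 − 2.9 = 3.5444; wedge = 96.5 − 64.6 = 31.9.
The triangle = ½ × 3.5444 × 31.9 = $56.53 thousand.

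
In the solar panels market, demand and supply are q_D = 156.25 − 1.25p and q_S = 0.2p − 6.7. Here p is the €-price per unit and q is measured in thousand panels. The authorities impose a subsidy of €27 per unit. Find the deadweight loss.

€62.84 thousand

In inverse form: demand p = 125 − 0.8q, supply p = 33.5 + 5q.
Competitive equilibrium: 125 − 0.8q = 33.5 + 5q → q* = 15.7759, p* = 112.3793.
The subsidy lowers effective supply by 27: p = 6.5 + 5q.
New quantity: 125 − 0.8q = 6.5 + 5q → q' = 20.431.
Overproduction Δq = 20.431 − 15.7759 = 4.6551; wedge = subsidy = 27.
The triangle = ½ × 4.6551 × 27 = €62.84 thousand.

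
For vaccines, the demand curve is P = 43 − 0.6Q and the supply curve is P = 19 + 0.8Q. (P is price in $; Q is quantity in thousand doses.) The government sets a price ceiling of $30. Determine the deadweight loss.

Competitive equilibrium: 43 − 0.6Q = 19 + 0.8Q → Q* = 17.1429, P* = 32.7143.
At the ceiling P = 30, quantity supplied = (30 − 19)/0.8 = 13.75.
Willingness to pay at Q' = 13.75: 43 − 0.6·13.75 = 34.75.
ΔQ = 17.1429 − 13.75 = 3.3929; wedge = 34.75 − 30 = 4.75.
The triangle = ½ × 3.3929 × 4.75 = $8.06 thousand.

$8.06 thousand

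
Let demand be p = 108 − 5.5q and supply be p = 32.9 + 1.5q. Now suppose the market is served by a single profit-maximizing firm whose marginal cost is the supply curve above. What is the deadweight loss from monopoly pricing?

77.99

Competitive equilibrium: 108 − 5.5q = 32.9 + 1.5q → q* = 10.7286, p* = 48.9929.
Marginal revenue: MR = 108 − 11q. Set MR = MC: 108 − 11q = 32.9 + 1.5q → q_m = 6.008.
Price p_m = 108 − 5.5·6.008 = 74.956; MC(q_m) = 32.9 + 1.5·6.008 = 41.912.
Competitive q* = 10.7286, so Δq = 4.7206; wedge = 74.956 − 41.912 = 33.044.
The triangle = ½ × 4.7206 × 33.044 = 77.99.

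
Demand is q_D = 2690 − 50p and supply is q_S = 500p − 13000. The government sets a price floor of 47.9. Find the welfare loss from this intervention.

In inverse form: demand p = 53.8 − 0.02q, supply p = 26 + 0.002q.
Competitive equilibrium: 53.8 − 0.02q = 26 + 0.002q → q* = 1263.6364, p* = 28.5273.
At the floor p = 47.9, quantity demanded = (53.8 − 47.9)/0.02 = 295.
Sellers' marginal cost at q' = 295: 26 + 0.002·295 = 26.59.
Δq = 1263.6364 − 295 = 968.6364; wedge = 47.9 − 26.59 = 21.31.
Welfare loss = ½ × 968.6364 × 21.31 = 10320.82.

10320.82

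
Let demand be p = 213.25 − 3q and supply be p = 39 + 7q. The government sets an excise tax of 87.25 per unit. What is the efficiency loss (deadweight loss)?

Competitive equilibrium: 213.25 − 3q = 39 + 7q → q* = 17.425, p* = 160.975.
With the tax, the buyer price exceeds the seller price by 87.25: (213.25 − 3q) − (39 + 7q) = 87.25 → q' = 8.7.
Δq = 17.425 − 8.7 = 8.725; the wedge equals the tax, 87.25.
Deadweight loss = ½ × 8.725 × 87.25 = 380.63.

380.63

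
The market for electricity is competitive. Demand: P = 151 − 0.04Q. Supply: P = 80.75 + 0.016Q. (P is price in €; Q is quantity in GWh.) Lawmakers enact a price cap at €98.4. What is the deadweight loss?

€641.30

Competitive equilibrium: 151 − 0.04Q = 80.75 + 0.016Q → Q* = 1254.4643, P* = 100.8214.
At the ceiling P = 98.4, quantity supplied = (98.4 − 80.75)/0.016 = 1103.125.
Willingness to pay at Q' = 1103.125: 151 − 0.04·1103.125 = 106.875.
ΔQ = 1254.4643 − 1103.125 = 151.3393; wedge = 106.875 − 98.4 = 8.475.
Welfare loss = ½ × 151.3393 × 8.475 = €641.30.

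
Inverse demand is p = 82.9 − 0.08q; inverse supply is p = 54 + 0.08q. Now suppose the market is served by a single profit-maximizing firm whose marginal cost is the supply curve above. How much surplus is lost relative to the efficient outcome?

Competitive equilibrium: 82.9 − 0.08q = 54 + 0.08q → q* = 180.625, p* = 68.45.
Marginal revenue: MR = 82.9 − 0.16q. Set MR = MC: 82.9 − 0.16q = 54 + 0.08q → q_m = 120.41667.
Price p_m = 82.9 − 0.08·120.41667 = 73.26667; MC(q_m) = 54 + 0.08·120.41667 = 63.63333.
Competitive q* = 180.625, so Δq = 60.20833; wedge = 73.26667 − 63.63333 = 9.63334.
Welfare loss = ½ × 60.20833 × 9.63334 = 290.

290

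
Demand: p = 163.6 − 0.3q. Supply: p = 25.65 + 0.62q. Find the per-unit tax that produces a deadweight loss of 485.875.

29.9

Competitive equilibrium: 163.6 − 0.3q = 25.65 + 0.62q → q* = 149.9457, p* = 118.6163.
A tax t gives Δq = t/0.92 and wedge t, so DWL = t²/1.84.
t²/1.84 = 485.875 → t² = 894.01 → t = 29.9.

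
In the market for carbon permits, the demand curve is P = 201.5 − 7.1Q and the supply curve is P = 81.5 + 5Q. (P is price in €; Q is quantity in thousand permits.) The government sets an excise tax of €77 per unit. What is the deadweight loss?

Competitive equilibrium: 201.5 − 7.1Q = 81.5 + 5Q → Q* = 9.9174, P* = 131.0868.
With the tax, the buyer price exceeds the seller price by 77: (201.5 − 7.1Q) − (81.5 + 5Q) = 77 → Q' = 3.5537.
ΔQ = 9.9174 − 3.5537 = 6.3637; the wedge equals the tax, 77.
Welfare loss = ½ × 6.3637 × 77 = €245 thousand.

€245 thousand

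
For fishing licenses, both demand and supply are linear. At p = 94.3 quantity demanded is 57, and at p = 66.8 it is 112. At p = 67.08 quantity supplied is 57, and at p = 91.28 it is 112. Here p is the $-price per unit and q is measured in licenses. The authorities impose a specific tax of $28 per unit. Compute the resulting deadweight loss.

$417.02

Demand slope = (66.8 − 94.3)/(112 − 57) = −0.5, so p = 122.8 − 0.5q.
Supply slope = (91.28 − 67.08)/(112 − 57) = 0.44, so p = 42 + 0.44q.
Competitive equilibrium: 122.8 − 0.5q = 42 + 0.44q → q* = 85.9574, p* = 79.8213.
With the tax, the buyer price exceeds the seller price by 28: (122.8 − 0.5q) − (42 + 0.44q) = 28 → q' = 56.1702.
Δq = 85.9574 − 56.1702 = 29.7872; the wedge equals the tax, 28.
Deadweight loss = ½ × 29.7872 × 28 = $417.02.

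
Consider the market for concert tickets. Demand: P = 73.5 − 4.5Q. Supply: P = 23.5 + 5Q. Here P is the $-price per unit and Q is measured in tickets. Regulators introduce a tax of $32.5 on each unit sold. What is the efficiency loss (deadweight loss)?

$55.59

Competitive equilibrium: 73.5 − 4.5Q = 23.5 + 5Q → Q* = 5.2632, P* = 49.8158.
With the tax, the buyer price exceeds the seller price by 32.5: (73.5 − 4.5Q) − (23.5 + 5Q) = 32.5 → Q' = 1.8421.
ΔQ = 5.2632 − 1.8421 = 3.4211; the wedge equals the tax, 32.5.
Welfare loss = ½ × 3.4211 × 32.5 = $55.59.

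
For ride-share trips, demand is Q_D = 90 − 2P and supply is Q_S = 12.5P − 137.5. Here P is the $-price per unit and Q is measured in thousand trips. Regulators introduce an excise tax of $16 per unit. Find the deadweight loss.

$220.69 thousand

In inverse form: demand P = 45 − 0.5Q, supply P = 11 + 0.08Q.
Competitive equilibrium: 45 − 0.5Q = 11 + 0.08Q → Q* = 58.6207, P* = 15.6897.
With the tax, the buyer price exceeds the seller price by 16: (45 − 0.5Q) − (11 + 0.08Q) = 16 → Q' = 31.0345.
ΔQ = 58.6207 − 31.0345 = 27.5862; the wedge equals the tax, 16.
Welfare loss = ½ × 27.5862 × 16 = $220.69 thousand.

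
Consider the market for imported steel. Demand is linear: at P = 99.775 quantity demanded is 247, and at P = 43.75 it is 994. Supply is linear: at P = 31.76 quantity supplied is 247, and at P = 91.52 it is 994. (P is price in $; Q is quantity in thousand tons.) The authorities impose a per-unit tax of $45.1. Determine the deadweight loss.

$6561.32 thousand

Demand slope = (43.75 − 99.775)/(994 − 247) = −0.075, so P = 118.3 − 0.075Q.
Supply slope = (91.52 − 31.76)/(994 − 247) = 0.08, so P = 12 + 0.08Q.
Competitive equilibrium: 118.3 − 0.075Q = 12 + 0.08Q → Q* = 685.8065, P* = 66.8645.
With the tax, the buyer price exceeds the seller price by 45.1: (118.3 − 0.075Q) − (12 + 0.08Q) = 45.1 → Q' = 394.8387.
ΔQ = 685.8065 − 394.8387 = 290.9678; the wedge equals the tax, 45.1.
Welfare loss = ½ × 290.9678 × 45.1 = $6561.32 thousand.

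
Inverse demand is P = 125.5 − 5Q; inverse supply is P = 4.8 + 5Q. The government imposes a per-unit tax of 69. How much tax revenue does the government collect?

Competitive equilibrium: 125.5 − 5Q = 4.8 + 5Q → Q* = 12.07, P* = 65.15.
With the tax, the buyer price exceeds the seller price by 69: (125.5 − 5Q) − (4.8 + 5Q) = 69 → Q' = 5.17.
Tax revenue = 69 × 5.17 = 356.73.

356.73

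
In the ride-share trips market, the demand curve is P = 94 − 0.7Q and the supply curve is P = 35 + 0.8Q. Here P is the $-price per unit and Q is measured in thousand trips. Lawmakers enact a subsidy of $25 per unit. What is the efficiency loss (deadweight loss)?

$208.33 thousand

Competitive equilibrium: 94 − 0.7Q = 35 + 0.8Q → Q* = 39.3333, P* = 66.4667.
The subsidy lowers effective supply by 25: P = 10 + 0.8Q.
New quantity: 94 − 0.7Q = 10 + 0.8Q → Q' = 56.
Overproduction ΔQ = 56 − 39.3333 = 16.6667; wedge = subsidy = 25.
Deadweight loss = ½ × 16.6667 × 25 = $208.33 thousand.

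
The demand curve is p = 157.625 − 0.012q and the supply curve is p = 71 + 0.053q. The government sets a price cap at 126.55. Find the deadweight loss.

2632.02

Competitive equilibrium: 157.625 − 0.012q = 71 + 0.053q → q* = 1332.6923, p* = 141.6327.
At the ceiling p = 126.55, quantity supplied = (126.55 − 71)/0.053 = 1048.1132.
Willingness to pay at q' = 1048.1132: 157.625 − 0.012·1048.1132 = 145.0476.
Δq = 1332.6923 − 1048.1132 = 284.5791; wedge = 145.0476 − 126.55 = 18.4976.
DWL = ½ × 284.5791 × 18.4976 = 2632.02.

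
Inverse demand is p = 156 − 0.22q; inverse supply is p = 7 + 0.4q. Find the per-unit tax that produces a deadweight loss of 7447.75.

Competitive equilibrium: 156 − 0.22q = 7 + 0.4q → q* = 240.3226, p* = 103.129.
A tax t gives Δq = t/0.62 and wedge t, so DWL = t²/1.24.
t²/1.24 = 7447.75 → t² = 9235.21 → t = 96.1.

96.1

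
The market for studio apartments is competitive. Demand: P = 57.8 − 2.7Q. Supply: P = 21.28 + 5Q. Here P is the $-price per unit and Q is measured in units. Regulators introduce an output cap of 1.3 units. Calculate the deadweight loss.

$45.64

Competitive equilibrium: 57.8 − 2.7Q = 21.28 + 5Q → Q* = 4.7429, P* = 44.9943.
At Q = 1.3: demand price = 57.8 − 2.7·1.3 = 54.29; supply price = 21.28 + 5·1.3 = 27.78.
ΔQ = 4.7429 − 1.3 = 3.4429; wedge = 54.29 − 27.78 = 26.51.
DWL = ½ × 3.4429 × 26.51 = $45.64.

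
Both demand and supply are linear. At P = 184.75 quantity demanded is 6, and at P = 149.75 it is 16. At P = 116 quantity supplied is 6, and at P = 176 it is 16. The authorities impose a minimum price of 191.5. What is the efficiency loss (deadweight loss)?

399.02

Demand slope = (149.75 − 184.75)/(16 − 6) = −3.5, so P = 205.75 − 3.5Q.
Supply slope = (176 − 116)/(16 − 6) = 6, so P = 80 + 6Q.
Competitive equilibrium: 205.75 − 3.5Q = 80 + 6Q → Q* = 13.2368, P* = 159.4211.
At the floor P = 191.5, quantity demanded = (205.75 − 191.5)/3.5 = 4.0714.
Sellers' marginal cost at Q' = 4.0714: 80 + 6·4.0714 = 104.4284.
ΔQ = 13.2368 − 4.0714 = 9.1654; wedge = 191.5 − 104.4284 = 87.0716.
Welfare loss = ½ × 9.1654 × 87.0716 = 399.02.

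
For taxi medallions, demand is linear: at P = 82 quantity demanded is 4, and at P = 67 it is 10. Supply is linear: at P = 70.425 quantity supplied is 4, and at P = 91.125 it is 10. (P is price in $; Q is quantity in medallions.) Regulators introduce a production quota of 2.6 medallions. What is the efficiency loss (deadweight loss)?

$33.29

Demand slope = (67 − 82)/(10 − 4) = −2.5, so P = 92 − 2.5Q.
Supply slope = (91.125 − 70.425)/(10 − 4) = 3.45, so P = 56.625 + 3.45Q.
Competitive equilibrium: 92 − 2.5Q = 56.625 + 3.45Q → Q* = 5.94538, P* = 77.13655.
At Q = 2.6: demand price = 92 − 2.5·2.6 = 85.5; supply price = 56.625 + 3.45·2.6 = 65.595.
ΔQ = 5.94538 − 2.6 = 3.34538; wedge = 85.5 − 65.595 = 19.905.
DWL = ½ × 3.34538 × 19.905 = $33.29.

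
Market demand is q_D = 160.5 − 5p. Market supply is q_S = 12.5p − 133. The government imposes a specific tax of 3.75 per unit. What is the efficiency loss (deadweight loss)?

In inverse form: demand p = 32.1 − 0.2q, supply p = 10.64 + 0.08q.
Competitive equilibrium: 32.1 − 0.2q = 10.64 + 0.08q → q* = 76.6429, p* = 16.7714.
With the tax, the buyer price exceeds the seller price by 3.75: (32.1 − 0.2q) − (10.64 + 0.08q) = 3.75 → q' = 63.25.
Δq = 76.6429 − 63.25 = 13.3929; the wedge equals the tax, 3.75.
Welfare loss = ½ × 13.3929 × 3.75 = 25.11.

25.11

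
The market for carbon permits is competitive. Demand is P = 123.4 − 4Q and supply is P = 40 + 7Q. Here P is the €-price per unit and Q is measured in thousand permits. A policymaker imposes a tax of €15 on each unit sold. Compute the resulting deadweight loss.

€10.23 thousand

Competitive equilibrium: 123.4 − 4Q = 40 + 7Q → Q* = 7.5818, P* = 93.0727.
With the tax, the buyer price exceeds the seller price by 15: (123.4 − 4Q) − (40 + 7Q) = 15 → Q' = 6.2182.
ΔQ = 7.5818 − 6.2182 = 1.3636; the wedge equals the tax, 15.
DWL = ½ × 1.3636 × 15 = €10.23 thousand.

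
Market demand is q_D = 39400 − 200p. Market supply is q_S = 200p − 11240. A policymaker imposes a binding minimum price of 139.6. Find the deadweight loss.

33800

In inverse form: demand p = 197 − 0.005q, supply p = 56.2 + 0.005q.
Competitive equilibrium: 197 − 0.005q = 56.2 + 0.005q → q* = 14080, p* = 126.6.
At the floor p = 139.6, quantity demanded = (197 − 139.6)/0.005 = 11480.
Sellers' marginal cost at q' = 11480: 56.2 + 0.005·11480 = 113.6.
Δq = 14080 − 11480 = 2600; wedge = 139.6 − 113.6 = 26.
Deadweight loss = ½ × 2600 × 26 = 33800.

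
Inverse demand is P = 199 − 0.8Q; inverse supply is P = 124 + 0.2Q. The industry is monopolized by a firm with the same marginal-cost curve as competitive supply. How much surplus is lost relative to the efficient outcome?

555.56

Competitive equilibrium: 199 − 0.8Q = 124 + 0.2Q → Q* = 75, P* = 139.
Marginal revenue: MR = 199 − 1.6Q. Set MR = MC: 199 − 1.6Q = 124 + 0.2Q → Q_m = 41.66667.
Price P_m = 199 − 0.8·41.66667 = 165.66666; MC(Q_m) = 124 + 0.2·41.66667 = 132.33333.
Competitive Q* = 75, so ΔQ = 33.33333; wedge = 165.66666 − 132.33333 = 33.33333.
The triangle = ½ × 33.33333 × 33.33333 = 555.56.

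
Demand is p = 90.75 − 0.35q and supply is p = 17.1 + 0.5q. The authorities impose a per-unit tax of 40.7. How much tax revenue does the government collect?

Competitive equilibrium: 90.75 − 0.35q = 17.1 + 0.5q → q* = 86.6471, p* = 60.4235.
With the tax, the buyer price exceeds the seller price by 40.7: (90.75 − 0.35q) − (17.1 + 0.5q) = 40.7 → q' = 38.7647.
Tax revenue = 40.7 × 38.7647 = 1577.72.

1577.72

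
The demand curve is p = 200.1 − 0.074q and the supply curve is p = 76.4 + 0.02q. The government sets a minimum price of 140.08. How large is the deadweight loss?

11980.31

Competitive equilibrium: 200.1 − 0.074q = 76.4 + 0.02q → q* = 1315.9574, p* = 102.7191.
At the floor p = 140.08, quantity demanded = (200.1 − 140.08)/0.074 = 811.0811.
Sellers' marginal cost at q' = 811.0811: 76.4 + 0.02·811.0811 = 92.6216.
Δq = 1315.9574 − 811.0811 = 504.8763; wedge = 140.08 − 92.6216 = 47.4584.
Deadweight loss = ½ × 504.8763 × 47.4584 = 11980.31.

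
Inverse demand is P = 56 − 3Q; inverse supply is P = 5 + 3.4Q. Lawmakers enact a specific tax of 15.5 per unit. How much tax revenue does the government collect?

Competitive equilibrium: 56 − 3Q = 5 + 3.4Q → Q* = 7.9688, P* = 32.0938.
With the tax, the buyer price exceeds the seller price by 15.5: (56 − 3Q) − (5 + 3.4Q) = 15.5 → Q' = 5.5469.
Tax revenue = 15.5 × 5.5469 = 85.98.

85.98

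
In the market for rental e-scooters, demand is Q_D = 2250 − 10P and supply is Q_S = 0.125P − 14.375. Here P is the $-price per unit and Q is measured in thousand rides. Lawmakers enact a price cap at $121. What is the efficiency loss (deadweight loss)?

In inverse form: demand P = 225 − 0.1Q, supply P = 115 + 8Q.
Competitive equilibrium: 225 − 0.1Q = 115 + 8Q → Q* = 13.5802, P* = 223.642.
At the ceiling P = 121, quantity supplied = (121 − 115)/8 = 0.75.
Willingness to pay at Q' = 0.75: 225 − 0.1·0.75 = 224.925.
ΔQ = 13.5802 − 0.75 = 12.8302; wedge = 224.925 − 121 = 103.925.
The triangle = ½ × 12.8302 × 103.925 = $666.69 thousand.

$666.69 thousand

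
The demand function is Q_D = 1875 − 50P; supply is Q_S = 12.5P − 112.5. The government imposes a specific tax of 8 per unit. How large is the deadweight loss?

In inverse form: demand P = 37.5 − 0.02Q, supply P = 9 + 0.08Q.
Competitive equilibrium: 37.5 − 0.02Q = 9 + 0.08Q → Q* = 285, P* = 31.8.
With the tax, the buyer price exceeds the seller price by 8: (37.5 − 0.02Q) − (9 + 0.08Q) = 8 → Q' = 205.
ΔQ = 285 − 205 = 80; the wedge equals the tax, 8.
Deadweight loss = ½ × 80 × 8 = 320.

320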